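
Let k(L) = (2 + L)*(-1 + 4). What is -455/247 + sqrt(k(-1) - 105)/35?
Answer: -35/19 + I*sqrt(102)/35 ≈ -1.8421 + 0.28856*I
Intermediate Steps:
k(L) = 6 + 3*L (k(L) = (2 + L)*3 = 6 + 3*L)
-455/247 + sqrt(k(-1) - 105)/35 = -455/247 + sqrt((6 + 3*(-1)) - 105)/35 = -455*1/247 + sqrt((6 - 3) - 105)*(1/35) = -35/19 + sqrt(3 - 105)*(1/35) = -35/19 + sqrt(-102)*(1/35) = -35/19 + (I*sqrt(102))*(1/35) = -35/19 + I*sqrt(102)/35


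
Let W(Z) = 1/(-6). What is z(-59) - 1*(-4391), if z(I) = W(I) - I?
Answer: 26699/6 ≈ 4449.8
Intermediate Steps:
W(Z) = -⅙
z(I) = -⅙ - I
z(-59) - 1*(-4391) = (-⅙ - 1*(-59)) - 1*(-4391) = (-⅙ + 59) + 4391 = 353/6 + 4391 = 26699/6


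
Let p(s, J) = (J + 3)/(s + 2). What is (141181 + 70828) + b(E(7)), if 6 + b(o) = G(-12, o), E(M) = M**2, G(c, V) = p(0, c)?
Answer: 423997/2 ≈ 2.1200e+5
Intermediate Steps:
p(s, J) = (3 + J)/(2 + s)
G(c, V) = 3/2 + c/2 (G(c, V) = (3 + c)/(2 + 0) = (3 + c)/2 = 3/2 + c/2)
b(o) = -21/2 (b(o) = -6 + (3/2 + (1/2)*(-12)) = -6 + (3/2 - 6) = -6 - 9/2 = -21/2)
(141181 + 70828) + b(E(7)) = (141181 + 70828) - 21/2 = 212009 - 21/2 = 423997/2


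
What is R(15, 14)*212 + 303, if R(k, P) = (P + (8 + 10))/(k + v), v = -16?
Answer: -6481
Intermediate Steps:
R(k, P) = (18 + P)/(-16 + k) (R(k, P) = (P + (8 + 10))/(k - 16) = (P + 18)/(-16 + k) = (18 + P)/(-16 + k))
R(15, 14)*212 + 303 = ((18 + 14)/(-16 + 15))*212 + 303 = (32/(-1))*212 + 303 = -1*32*212 + 303 = -32*212 + 303 = -6784 + 303 = -6481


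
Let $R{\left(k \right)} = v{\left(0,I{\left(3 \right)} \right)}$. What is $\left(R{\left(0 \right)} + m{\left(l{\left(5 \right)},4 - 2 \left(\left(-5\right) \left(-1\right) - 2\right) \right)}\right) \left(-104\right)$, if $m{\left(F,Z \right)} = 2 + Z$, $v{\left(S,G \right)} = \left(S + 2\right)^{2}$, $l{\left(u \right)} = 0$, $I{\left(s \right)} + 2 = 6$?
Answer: $-416$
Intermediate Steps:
$I{\left(s \right)} = 4$ ($I{\left(s \right)} = -2 + 6 = 4$)
$v{\left(S,G \right)} = \left(2 + S\right)^{2}$
$R{\left(k \right)} = 4$ ($R{\left(k \right)} = \left(2 + 0\right)^{2} = 2^{2} = 4$)
$\left(R{\left(0 \right)} + m{\left(l{\left(5 \right)},4 - 2 \left(\left(-5\right) \left(-1\right) - 2\right) \right)}\right) \left(-104\right) = \left(4 + \left(2 + \left(4 - 2 \left(\left(-5\right) \left(-1\right) - 2\right)\right)\right)\right) \left(-104\right) = \left(4 + \left(2 + \left(4 - 2 \left(5 - 2\right)\right)\right)\right) \left(-104\right) = \left(4 + \left(2 + \left(4 - 6\right)\right)\right) \left(-104\right) = \left(4 + \left(2 - 2\right)\right) \left(-104\right) = \left(4 + 0\right) \left(-104\right) = 4 \left(-104\right) = -416$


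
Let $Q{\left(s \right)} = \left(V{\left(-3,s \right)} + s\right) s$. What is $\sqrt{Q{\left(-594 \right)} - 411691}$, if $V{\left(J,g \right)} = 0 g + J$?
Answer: $i \sqrt{57073} \approx 238.9 i$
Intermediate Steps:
$V{\left(J,g \right)} = J$ ($V{\left(J,g \right)} = 0 + J = J$)
$Q{\left(s \right)} = s \left(-3 + s\right)$ ($Q{\left(s \right)} = \left(-3 + s\right) s = s \left(-3 + s\right)$)
$\sqrt{Q{\left(-594 \right)} - 411691} = \sqrt{- 594 \left(-3 - 594\right) - 411691} = \sqrt{\left(-594\right) \left(-597\right) - 411691} = \sqrt{354618 - 411691} = \sqrt{-57073} = i \sqrt{57073}$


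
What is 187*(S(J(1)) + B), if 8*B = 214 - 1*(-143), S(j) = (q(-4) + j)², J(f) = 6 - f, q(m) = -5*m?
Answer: 1001759/8 ≈ 1.2522e+5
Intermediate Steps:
S(j) = (20 + j)² (S(j) = (-5*(-4) + j)² = (20 + j)²)
B = 357/8 (B = (214 - 1*(-143))/8 = (214 + 143)/8 = (⅛)*357 = 357/8 ≈ 44.625)
187*(S(J(1)) + B) = 187*((20 + (6 - 1*1))² + 357/8) = 187*((20 + (6 - 1))² + 357/8) = 187*((20 + 5)² + 357/8) = 187*(25² + 357/8) = 187*(625 + 357/8) = 187*(5357/8) = 1001759/8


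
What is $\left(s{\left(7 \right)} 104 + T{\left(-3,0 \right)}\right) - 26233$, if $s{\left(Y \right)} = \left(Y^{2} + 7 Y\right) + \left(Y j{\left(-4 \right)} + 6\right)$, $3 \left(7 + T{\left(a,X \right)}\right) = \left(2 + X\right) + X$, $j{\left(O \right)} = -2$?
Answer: $- \frac{50638}{3} \approx -16879.0$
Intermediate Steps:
$T{\left(a,X \right)} = - \frac{19}{3} + \frac{2 X}{3}$ ($T{\left(a,X \right)} = -7 + \frac{\left(2 + X\right) + X}{3} = -7 + \frac{2 + 2 X}{3} = -7 + \left(\frac{2}{3} + \frac{2 X}{3}\right) = - \frac{19}{3} + \frac{2 X}{3}$)
$s{\left(Y \right)} = 6 + Y^{2} + 5 Y$ ($s{\left(Y \right)} = \left(Y^{2} + 7 Y\right) + \left(Y \left(-2\right) + 6\right) = \left(Y^{2} + 7 Y\right) - \left(-6 + 2 Y\right) = 6 + Y^{2} + 5 Y$)
$\left(s{\left(7 \right)} 104 + T{\left(-3,0 \right)}\right) - 26233 = \left(\left(6 + 7^{2} + 5 \cdot 7\right) 104 + \left(- \frac{19}{3} + \frac{2}{3} \cdot 0\right)\right) - 26233 = \left(\left(6 + 49 + 35\right) 104 + \left(- \frac{19}{3} + 0\right)\right) - 26233 = \left(90 \cdot 104 - \frac{19}{3}\right) - 26233 = \left(9360 - \frac{19}{3}\right) - 26233 = \frac{28061}{3} - 26233 = - \frac{50638}{3}$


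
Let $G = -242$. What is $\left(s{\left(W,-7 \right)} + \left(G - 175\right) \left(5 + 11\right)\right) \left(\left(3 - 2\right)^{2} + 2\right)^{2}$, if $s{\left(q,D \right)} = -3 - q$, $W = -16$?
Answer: $-59931$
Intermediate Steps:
$\left(s{\left(W,-7 \right)} + \left(G - 175\right) \left(5 + 11\right)\right) \left(\left(3 - 2\right)^{2} + 2\right)^{2} = \left(\left(-3 - -16\right) + \left(-242 - 175\right) \left(5 + 11\right)\right) \left(\left(3 - 2\right)^{2} + 2\right)^{2} = \left(\left(-3 + 16\right) - 6672\right) \left(1^{2} + 2\right)^{2} = \left(13 - 6672\right) \left(1 + 2\right)^{2} = - 6659 \cdot 3^{2} = \left(-6659\right) 9 = -59931$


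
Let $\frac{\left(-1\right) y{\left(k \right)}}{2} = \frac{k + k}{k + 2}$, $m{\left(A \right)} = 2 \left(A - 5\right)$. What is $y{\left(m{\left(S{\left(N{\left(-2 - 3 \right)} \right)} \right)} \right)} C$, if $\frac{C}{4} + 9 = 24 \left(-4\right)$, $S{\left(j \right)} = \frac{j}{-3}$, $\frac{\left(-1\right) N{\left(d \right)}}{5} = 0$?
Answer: $2100$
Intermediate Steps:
$N{\left(d \right)} = 0$ ($N{\left(d \right)} = \left(-5\right) 0 = 0$)
$S{\left(j \right)} = - \frac{j}{3}$ ($S{\left(j \right)} = j \left(- \frac{1}{3}\right) = - \frac{j}{3}$)
$C = -420$ ($C = -36 + 4 \cdot 24 \left(-4\right) = -36 + 4 \left(-96\right) = -36 - 384 = -420$)
$m{\left(A \right)} = -10 + 2 A$ ($m{\left(A \right)} = 2 \left(-5 + A\right) = -10 + 2 A$)
$y{\left(k \right)} = - \frac{4 k}{2 + k}$ ($y{\left(k \right)} = - 2 \frac{k + k}{k + 2} = - 2 \frac{2 k}{2 + k} = - \frac{4 k}{2 + k}$)
$y{\left(m{\left(S{\left(N{\left(-2 - 3 \right)} \right)} \right)} \right)} C = - \frac{4 \left(-10 + 2 \left(\left(- \frac{1}{3}\right) 0\right)\right)}{2 - \left(10 - 2 \left(\left(- \frac{1}{3}\right) 0\right)\right)} \left(-420\right) = - \frac{4 \left(-10 + 2 \cdot 0\right)}{2 + \left(-10 + 2 \cdot 0\right)} \left(-420\right) = - \frac{4 \left(-10 + 0\right)}{2 + \left(-10 + 0\right)} \left(-420\right) = \left(-4\right) \left(-10\right) \frac{1}{2 - 10} \left(-420\right) = \left(-4\right) \left(-10\right) \frac{1}{-8} \left(-420\right) = \left(-4\right) \left(-10\right) \left(- \frac{1}{8}\right) \left(-420\right) = \left(-5\right) \left(-420\right) = 2100$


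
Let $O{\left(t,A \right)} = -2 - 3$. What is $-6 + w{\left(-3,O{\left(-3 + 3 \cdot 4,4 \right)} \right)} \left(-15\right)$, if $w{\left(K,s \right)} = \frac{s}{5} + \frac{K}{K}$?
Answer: $-6$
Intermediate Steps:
$O{\left(t,A \right)} = -5$ ($O{\left(t,A \right)} = -2 - 3 = -5$)
$w{\left(K,s \right)} = 1 + \frac{s}{5}$ ($w{\left(K,s \right)} = s \frac{1}{5} + 1 = \frac{s}{5} + 1 = 1 + \frac{s}{5}$)
$-6 + w{\left(-3,O{\left(-3 + 3 \cdot 4,4 \right)} \right)} \left(-15\right) = -6 + \left(1 + \frac{1}{5} \left(-5\right)\right) \left(-15\right) = -6 + \left(1 - 1\right) \left(-15\right) = -6 + 0 \left(-15\right) = -6 + 0 = -6$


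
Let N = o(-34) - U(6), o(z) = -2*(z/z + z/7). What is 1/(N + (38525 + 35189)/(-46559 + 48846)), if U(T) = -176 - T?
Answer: 16009/3553134 ≈ 0.0045056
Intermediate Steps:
o(z) = -2 - 2*z/7 (o(z) = -2*(1 + z*(1/7)) = -2*(1 + z/7) = -2 - 2*z/7)
N = 1328/7 (N = (-2 - 2/7*(-34)) - (-176 - 1*6) = (-2 + 68/7) - (-176 - 6) = 54/7 - 1*(-182) = 54/7 + 182 = 1328/7 ≈ 189.71)
1/(N + (38525 + 35189)/(-46559 + 48846)) = 1/(1328/7 + (38525 + 35189)/(-46559 + 48846)) = 1/(1328/7 + 73714/2287) = 1/(3553134/16009) = 16009/3553134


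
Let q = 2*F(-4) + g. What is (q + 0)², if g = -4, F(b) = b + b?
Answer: 400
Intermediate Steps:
F(b) = 2*b
q = -20 (q = 2*(2*(-4)) - 4 = 2*(-8) - 4 = -16 - 4 = -20)
(q + 0)² = (-20 + 0)² = (-20)² = 400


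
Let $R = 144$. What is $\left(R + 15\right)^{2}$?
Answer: $25281$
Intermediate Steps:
$\left(R + 15\right)^{2} = \left(144 + 15\right)^{2} = 159^{2} = 25281$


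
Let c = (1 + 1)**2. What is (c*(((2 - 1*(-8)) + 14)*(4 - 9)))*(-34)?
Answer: 16320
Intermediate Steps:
c = 4 (c = 2**2 = 4)
(c*(((2 - 1*(-8)) + 14)*(4 - 9)))*(-34) = (4*(((2 - 1*(-8)) + 14)*(4 - 9)))*(-34) = (4*(((2 + 8) + 14)*(-5)))*(-34) = (4*((10 + 14)*(-5)))*(-34) = (4*(24*(-5)))*(-34) = (4*(-120))*(-34) = -480*(-34) = 16320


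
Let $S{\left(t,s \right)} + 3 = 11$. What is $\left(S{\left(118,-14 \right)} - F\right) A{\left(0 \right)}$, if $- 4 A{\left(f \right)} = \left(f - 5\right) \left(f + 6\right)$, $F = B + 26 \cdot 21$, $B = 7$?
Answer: $- \frac{8175}{2} \approx -4087.5$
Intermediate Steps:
$S{\left(t,s \right)} = 8$ ($S{\left(t,s \right)} = -3 + 11 = 8$)
$F = 553$ ($F = 7 + 26 \cdot 21 = 7 + 546 = 553$)
$A{\left(f \right)} = - \frac{\left(-5 + f\right) \left(6 + f\right)}{4}$ ($A{\left(f \right)} = - \frac{\left(f - 5\right) \left(f + 6\right)}{4} = - \frac{\left(-5 + f\right) \left(6 + f\right)}{4}$)
$\left(S{\left(118,-14 \right)} - F\right) A{\left(0 \right)} = \left(8 - 553\right) \left(\frac{15}{2} - 0 - \frac{0^{2}}{4}\right) = \left(8 - 553\right) \left(\frac{15}{2} + 0 - 0\right) = - 545 \left(\frac{15}{2} + 0 + 0\right) = \left(-545\right) \frac{15}{2} = - \frac{8175}{2}$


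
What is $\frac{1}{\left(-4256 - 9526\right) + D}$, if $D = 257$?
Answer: $- \frac{1}{13525} \approx -7.3937 \cdot 10^{-5}$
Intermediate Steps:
$\frac{1}{\left(-4256 - 9526\right) + D} = \frac{1}{\left(-4256 - 9526\right) + 257} = \frac{1}{-13782 + 257} = \frac{1}{-13525} = - \frac{1}{13525}$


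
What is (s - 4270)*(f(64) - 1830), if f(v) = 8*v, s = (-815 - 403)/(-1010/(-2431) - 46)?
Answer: 154938597779/27704 ≈ 5.5926e+6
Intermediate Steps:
s = 1480479/55408 (s = -1218/(-1010*(-1/2431) - 46) = -1218/(1010/2431 - 46) = -1218/(-110816/2431) = -1218*(-2431/110816) = 1480479/55408 ≈ 26.720)
(s - 4270)*(f(64) - 1830) = (1480479/55408 - 4270)*(8*64 - 1830) = -235111681*(512 - 1830)/55408 = -235111681/55408*(-1318) = 154938597779/27704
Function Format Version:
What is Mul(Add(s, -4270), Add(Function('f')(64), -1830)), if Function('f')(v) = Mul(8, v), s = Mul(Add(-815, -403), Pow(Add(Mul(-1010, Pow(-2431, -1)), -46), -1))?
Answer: Rational(154938597779, 27704) ≈ 5.5926e+6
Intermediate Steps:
s = Rational(1480479, 55408) (s = Mul(-1218, Pow(Add(Mul(-1010, Rational(-1, 2431)), -46), -1)) = Mul(-1218, Pow(Add(Rational(1010, 2431), -46), -1)) = Mul(-1218, Pow(Rational(-110816, 2431), -1)) = Mul(-1218, Rational(-2431, 110816)) = Rational(1480479, 55408) ≈ 26.720)
Mul(Add(s, -4270), Add(Function('f')(64), -1830)) = Mul(Add(Rational(1480479, 55408), -4270), Add(Mul(8, 64), -1830)) = Mul(Rational(-235111681, 55408), Add(512, -1830)) = Mul(Rational(-235111681, 55408), -1318) = Rational(154938597779, 27704)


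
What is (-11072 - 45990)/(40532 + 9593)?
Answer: -57062/50125 ≈ -1.1384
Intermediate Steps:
(-11072 - 45990)/(40532 + 9593) = -57062/50125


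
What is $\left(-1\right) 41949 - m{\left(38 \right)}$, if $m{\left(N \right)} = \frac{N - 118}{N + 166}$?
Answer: $- \frac{2139379}{51} \approx -41949.0$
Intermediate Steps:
$m{\left(N \right)} = \frac{-118 + N}{166 + N}$
$\left(-1\right) 41949 - m{\left(38 \right)} = \left(-1\right) 41949 - \frac{-118 + 38}{166 + 38} = -41949 - \frac{1}{204} \left(-80\right) = -41949 - - \frac{20}{51} = -41949 + \frac{20}{51} = - \frac{2139379}{51}$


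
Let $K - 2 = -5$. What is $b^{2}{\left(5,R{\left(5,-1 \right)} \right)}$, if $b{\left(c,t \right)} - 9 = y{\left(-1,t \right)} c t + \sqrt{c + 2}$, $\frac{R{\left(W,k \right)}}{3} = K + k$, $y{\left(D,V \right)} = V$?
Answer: $\left(729 + \sqrt{7}\right)^{2} \approx 5.3531 \cdot 10^{5}$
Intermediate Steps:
$K = -3$ ($K = 2 - 5 = -3$)
$R{\left(W,k \right)} = -9 + 3 k$ ($R{\left(W,k \right)} = 3 \left(-3 + k\right) = -9 + 3 k$)
$b{\left(c,t \right)} = 9 + \sqrt{2 + c} + c t^{2}$ ($b{\left(c,t \right)} = 9 + \left(t c t + \sqrt{c + 2}\right) = 9 + \left(c t t + \sqrt{2 + c}\right) = 9 + \left(c t^{2} + \sqrt{2 + c}\right) = 9 + \left(\sqrt{2 + c} + c t^{2}\right) = 9 + \sqrt{2 + c} + c t^{2}$)
$b^{2}{\left(5,R{\left(5,-1 \right)} \right)} = \left(9 + \sqrt{2 + 5} + 5 \left(-9 + 3 \left(-1\right)\right)^{2}\right)^{2} = \left(9 + \sqrt{7} + 5 \left(-9 - 3\right)^{2}\right)^{2} = \left(9 + \sqrt{7} + 5 \left(-12\right)^{2}\right)^{2} = \left(9 + \sqrt{7} + 5 \cdot 144\right)^{2} = \left(9 + \sqrt{7} + 720\right)^{2} = \left(729 + \sqrt{7}\right)^{2}$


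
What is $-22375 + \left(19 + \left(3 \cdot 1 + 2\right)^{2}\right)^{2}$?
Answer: $-20439$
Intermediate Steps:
$-22375 + \left(19 + \left(3 \cdot 1 + 2\right)^{2}\right)^{2} = -22375 + \left(19 + \left(3 + 2\right)^{2}\right)^{2} = -22375 + \left(19 + 5^{2}\right)^{2} = -22375 + \left(19 + 25\right)^{2} = -22375 + 44^{2} = -22375 + 1936 = -20439$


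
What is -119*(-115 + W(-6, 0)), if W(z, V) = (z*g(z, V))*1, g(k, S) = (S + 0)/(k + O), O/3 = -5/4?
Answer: 13685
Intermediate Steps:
O = -15/4 (O = 3*(-5/4) = -15/4 ≈ -3.7500)
g(k, S) = S/(-15/4 + k) (g(k, S) = (S + 0)/(k - 15/4) = S/(-15/4 + k))
W(z, V) = 4*V*z/(-15 + 4*z) (W(z, V) = (z*(4*V/(-15 + 4*z)))*1 = (4*V*z/(-15 + 4*z))*1 = 4*V*z/(-15 + 4*z))
-119*(-115 + W(-6, 0)) = -119*(-115 + 4*0*(-6)/(-15 + 4*(-6))) = -119*(-115 + 4*0*(-6)/(-15 - 24)) = -119*(-115 + 4*0*(-6)/(-39)) = -119*(-115 + 4*0*(-6)*(-1/39)) = -119*(-115 + 0) = -119*(-115) = 13685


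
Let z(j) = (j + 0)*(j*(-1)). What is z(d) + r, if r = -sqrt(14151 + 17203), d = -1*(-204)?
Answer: -41616 - sqrt(31354) ≈ -41793.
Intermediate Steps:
d = 204
z(j) = -j**2 (z(j) = j*(-j) = -j**2)
r = -sqrt(31354) ≈ -177.07
z(d) + r = -1*204**2 - sqrt(31354) = -1*41616 - sqrt(31354) = -41616 - sqrt(31354)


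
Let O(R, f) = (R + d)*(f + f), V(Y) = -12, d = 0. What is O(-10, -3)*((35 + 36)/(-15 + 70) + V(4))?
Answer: -7068/11 ≈ -642.54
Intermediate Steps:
O(R, f) = 2*R*f (O(R, f) = (R + 0)*(f + f) = R*(2*f) = 2*R*f)
O(-10, -3)*((35 + 36)/(-15 + 70) + V(4)) = (2*(-10)*(-3))*((35 + 36)/(-15 + 70) - 12) = 60*(71/55 - 12) = 60*(-589/55) = -7068/11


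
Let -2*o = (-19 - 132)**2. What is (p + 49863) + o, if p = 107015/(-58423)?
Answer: 4493975245/116846 ≈ 38461.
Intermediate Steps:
o = -22801/2 (o = -(-19 - 132)**2/2 = -1/2*(-151)**2 = -1/2*22801 = -22801/2 ≈ -11401.)
p = -107015/58423 (p = 107015*(-1/58423) = -107015/58423 ≈ -1.8317)
(p + 49863) + o = (-107015/58423 + 49863) - 22801/2 = 2913039034/58423 - 22801/2 = 4493975245/116846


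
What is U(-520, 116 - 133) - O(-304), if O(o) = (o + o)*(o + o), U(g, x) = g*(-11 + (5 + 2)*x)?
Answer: -302064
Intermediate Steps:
U(g, x) = g*(-11 + 7*x)
O(o) = 4*o² (O(o) = (2*o)*(2*o) = 4*o²)
U(-520, 116 - 133) - O(-304) = -520*(-11 + 7*(116 - 133)) - 4*(-304)² = -520*(-11 + 7*(-17)) - 4*92416 = -520*(-11 - 119) - 1*369664 = -520*(-130) - 369664 = 67600 - 369664 = -302064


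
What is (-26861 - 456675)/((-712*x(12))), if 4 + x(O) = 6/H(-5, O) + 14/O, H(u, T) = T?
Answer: -181326/623 ≈ -291.05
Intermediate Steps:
x(O) = -4 + 20/O (x(O) = -4 + (6/O + 14/O) = -4 + 20/O)
(-26861 - 456675)/((-712*x(12))) = (-26861 - 456675)/((-712*(-4 + 20/12))) = -483536*(-1/(712*(-4 + 20*(1/12)))) = -483536*(-1/(712*(-4 + 5/3))) = -483536/((-712*(-7/3))) = -483536/4984/3 = -483536*3/4984 = -181326/623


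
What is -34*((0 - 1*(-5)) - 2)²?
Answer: -306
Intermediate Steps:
-34*((0 - 1*(-5)) - 2)² = -34*((0 + 5) - 2)² = -34*(5 - 2)² = -34*3² = -34*9 = -306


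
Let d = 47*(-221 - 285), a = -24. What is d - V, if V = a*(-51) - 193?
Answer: -24813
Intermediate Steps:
d = -23782 (d = 47*(-506) = -23782)
V = 1031 (V = -24*(-51) - 193 = 1224 - 193 = 1031)
d - V = -23782 - 1*1031 = -23782 - 1031 = -24813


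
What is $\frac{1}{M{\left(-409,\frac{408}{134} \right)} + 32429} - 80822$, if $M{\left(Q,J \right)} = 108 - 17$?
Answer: $- \frac{2628331439}{32520} \approx -80822.0$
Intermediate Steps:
$M{\left(Q,J \right)} = 91$ ($M{\left(Q,J \right)} = 108 - 17 = 91$)
$\frac{1}{M{\left(-409,\frac{408}{134} \right)} + 32429} - 80822 = \frac{1}{91 + 32429} - 80822 = \frac{1}{32520} - 80822 = - \frac{2628331439}{32520}$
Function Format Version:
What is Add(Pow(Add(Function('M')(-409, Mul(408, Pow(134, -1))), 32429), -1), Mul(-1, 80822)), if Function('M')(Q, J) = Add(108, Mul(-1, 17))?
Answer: Rational(-2628331439, 32520) ≈ -80822.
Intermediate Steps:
Function('M')(Q, J) = 91 (Function('M')(Q, J) = Add(108, -17) = 91)
Add(Pow(Add(Function('M')(-409, Mul(408, Pow(134, -1))), 32429), -1), Mul(-1, 80822)) = Add(Pow(Add(91, 32429), -1), Mul(-1, 80822)) = Add(Pow(32520, -1), -80822) = Add(Rational(1, 32520), -80822) = Rational(-2628331439, 32520)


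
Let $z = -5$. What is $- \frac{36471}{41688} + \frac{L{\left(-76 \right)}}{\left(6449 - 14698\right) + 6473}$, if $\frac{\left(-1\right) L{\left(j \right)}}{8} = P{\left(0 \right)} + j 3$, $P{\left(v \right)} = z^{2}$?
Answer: $- \frac{919957}{514152} \approx -1.7893$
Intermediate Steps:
$P{\left(v \right)} = 25$ ($P{\left(v \right)} = \left(-5\right)^{2} = 25$)
$L{\left(j \right)} = -200 - 24 j$ ($L{\left(j \right)} = - 8 \left(25 + j 3\right) = - 8 \left(25 + 3 j\right) = -200 - 24 j$)
$- \frac{36471}{41688} + \frac{L{\left(-76 \right)}}{\left(6449 - 14698\right) + 6473} = - \frac{36471}{41688} + \frac{-200 - -1824}{\left(6449 - 14698\right) + 6473} = \left(-36471\right) \frac{1}{41688} + \frac{-200 + 1824}{-8249 + 6473} = - \frac{12157}{13896} + \frac{1624}{-1776} = - \frac{12157}{13896} + 1624 \left(- \frac{1}{1776}\right) = - \frac{12157}{13896} - \frac{203}{222} = - \frac{919957}{514152}$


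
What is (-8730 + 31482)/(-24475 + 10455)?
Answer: -5688/3505 ≈ -1.6228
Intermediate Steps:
(-8730 + 31482)/(-24475 + 10455) = 22752/(-14020) = 22752*(-1/14020) = -5688/3505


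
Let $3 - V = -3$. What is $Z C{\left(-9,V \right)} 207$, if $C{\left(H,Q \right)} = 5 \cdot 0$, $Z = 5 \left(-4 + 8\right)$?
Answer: $0$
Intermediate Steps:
$V = 6$ ($V = 3 - -3 = 3 + 3 = 6$)
$Z = 20$ ($Z = 5 \cdot 4 = 20$)
$C{\left(H,Q \right)} = 0$
$Z C{\left(-9,V \right)} 207 = 20 \cdot 0 \cdot 207 = 0 \cdot 207 = 0$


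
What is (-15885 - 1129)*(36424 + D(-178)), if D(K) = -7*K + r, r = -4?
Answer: -640849324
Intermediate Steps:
D(K) = -4 - 7*K (D(K) = -7*K - 4 = -4 - 7*K)
(-15885 - 1129)*(36424 + D(-178)) = (-15885 - 1129)*(36424 + (-4 - 7*(-178))) = -17014*(36424 + (-4 + 1246)) = -17014*(36424 + 1242) = -17014*37666 = -640849324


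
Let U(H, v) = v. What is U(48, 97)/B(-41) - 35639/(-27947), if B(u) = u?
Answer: -1249660/1145827 ≈ -1.0906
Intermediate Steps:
U(48, 97)/B(-41) - 35639/(-27947) = 97/(-41) - 35639/(-27947) = 97*(-1/41) - 35639*(-1/27947) = -97/41 + 35639/27947 = -1249660/1145827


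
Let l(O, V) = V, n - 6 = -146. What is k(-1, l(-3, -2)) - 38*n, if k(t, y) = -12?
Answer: 5308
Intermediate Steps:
n = -140 (n = 6 - 146 = -140)
k(-1, l(-3, -2)) - 38*n = -12 - 38*(-140) = -12 + 5320 = 5308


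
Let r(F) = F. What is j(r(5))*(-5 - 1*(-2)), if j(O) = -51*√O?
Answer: 153*√5 ≈ 342.12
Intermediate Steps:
j(r(5))*(-5 - 1*(-2)) = (-51*√5)*(-5 - 1*(-2)) = (-51*√5)*(-5 + 2) = -51*√5*(-3) = 153*√5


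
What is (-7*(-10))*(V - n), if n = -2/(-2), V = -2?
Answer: -210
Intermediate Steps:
n = 1 (n = -2*(-1/2) = 1)
(-7*(-10))*(V - n) = (-7*(-10))*(-2 - 1*1) = 70*(-2 - 1) = 70*(-3) = -210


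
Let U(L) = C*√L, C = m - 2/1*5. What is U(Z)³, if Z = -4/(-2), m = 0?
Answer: -2000*√2 ≈ -2828.4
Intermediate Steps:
Z = 2 (Z = -4*(-½) = 2)
C = -10 (C = 0 - 2/1*5 = 0 - 2*1*5 = 0 - 2*5 = 0 - 10 = -10)
U(L) = -10*√L
U(Z)³ = (-10*√2)³ = -2000*√2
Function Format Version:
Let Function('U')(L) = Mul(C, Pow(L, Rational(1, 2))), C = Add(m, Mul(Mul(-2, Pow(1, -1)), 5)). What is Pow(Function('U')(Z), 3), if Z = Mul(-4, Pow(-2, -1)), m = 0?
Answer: Mul(-2000, Pow(2, Rational(1, 2))) ≈ -2828.4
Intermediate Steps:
Z = 2 (Z = Mul(-4, Rational(-1, 2)) = 2)
C = -10 (C = Add(0, Mul(Mul(-2, Pow(1, -1)), 5)) = Add(0, Mul(Mul(-2, 1), 5)) = Add(0, Mul(-2, 5)) = Add(0, -10) = -10)
Function('U')(L) = Mul(-10, Pow(L, Rational(1, 2)))
Pow(Function('U')(Z), 3) = Pow(Mul(-10, Pow(2, Rational(1, 2))), 3) = Mul(-2000, Pow(2, Rational(1, 2)))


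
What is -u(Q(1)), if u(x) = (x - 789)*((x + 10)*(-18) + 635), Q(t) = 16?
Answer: 129091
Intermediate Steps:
u(x) = (-789 + x)*(455 - 18*x) (u(x) = (-789 + x)*((10 + x)*(-18) + 635) = (-789 + x)*((-180 - 18*x) + 635) = (-789 + x)*(455 - 18*x))
-u(Q(1)) = -(-358995 - 18*16² + 14657*16) = -(-358995 - 18*256 + 234512) = -(-358995 - 4608 + 234512) = -1*(-129091) = 129091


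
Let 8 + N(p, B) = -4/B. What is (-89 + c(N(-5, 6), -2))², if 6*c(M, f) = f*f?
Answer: 70225/9 ≈ 7802.8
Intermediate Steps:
N(p, B) = -8 - 4/B
c(M, f) = f²/6 (c(M, f) = (f*f)/6 = f²/6)
(-89 + c(N(-5, 6), -2))² = (-89 + (⅙)*(-2)²)² = (-89 + (⅙)*4)² = (-89 + ⅔)² = (-265/3)² = 70225/9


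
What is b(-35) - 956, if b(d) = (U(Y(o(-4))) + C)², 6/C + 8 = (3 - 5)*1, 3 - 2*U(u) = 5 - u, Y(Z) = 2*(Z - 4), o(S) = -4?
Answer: -21596/25 ≈ -863.84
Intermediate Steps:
Y(Z) = -8 + 2*Z (Y(Z) = 2*(-4 + Z) = -8 + 2*Z)
U(u) = -1 + u/2 (U(u) = 3/2 - (5 - u)/2 = 3/2 + (-5/2 + u/2) = -1 + u/2)
C = -⅗ (C = 6/(-8 + (3 - 5)*1) = 6/(-8 - 2*1) = 6/(-8 - 2) = 6/(-10) = 6*(-⅒) = -⅗ ≈ -0.60000)
b(d) = 2304/25 (b(d) = ((-1 + (-8 + 2*(-4))/2) - ⅗)² = ((-1 + (-8 - 8)/2) - ⅗)² = ((-1 + (½)*(-16)) - ⅗)² = ((-1 - 8) - ⅗)² = (-9 - ⅗)² = (-48/5)² = 2304/25)
b(-35) - 956 = 2304/25 - 956 = -21596/25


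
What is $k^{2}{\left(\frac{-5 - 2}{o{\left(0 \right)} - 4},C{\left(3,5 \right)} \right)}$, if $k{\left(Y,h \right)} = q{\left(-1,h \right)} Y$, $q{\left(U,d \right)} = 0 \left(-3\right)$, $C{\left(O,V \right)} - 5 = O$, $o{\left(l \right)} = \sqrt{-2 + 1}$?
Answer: $0$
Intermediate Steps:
$o{\left(l \right)} = i$ ($o{\left(l \right)} = \sqrt{-1} = i$)
$C{\left(O,V \right)} = 5 + O$
$q{\left(U,d \right)} = 0$
$k{\left(Y,h \right)} = 0$ ($k{\left(Y,h \right)} = 0 Y = 0$)
$k^{2}{\left(\frac{-5 - 2}{o{\left(0 \right)} - 4},C{\left(3,5 \right)} \right)} = 0^{2} = 0$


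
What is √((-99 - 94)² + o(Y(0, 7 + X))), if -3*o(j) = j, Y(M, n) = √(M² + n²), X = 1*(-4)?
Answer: 8*√582 ≈ 193.00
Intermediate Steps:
X = -4
o(j) = -j/3
√((-99 - 94)² + o(Y(0, 7 + X))) = √((-99 - 94)² - √(0² + (7 - 4)²)/3) = √((-193)² - √(0 + 3²)/3) = √(37249 - √(0 + 9)/3) = √(37249 - √9/3) = √(37249 - ⅓*3) = √(37249 - 1) = √37248 = 8*√582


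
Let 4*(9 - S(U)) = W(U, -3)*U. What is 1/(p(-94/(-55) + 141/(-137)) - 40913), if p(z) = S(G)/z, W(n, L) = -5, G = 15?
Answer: -20492/837552811 ≈ -2.4467e-5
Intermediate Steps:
S(U) = 9 + 5*U/4 (S(U) = 9 - (-5)*U/4 = 9 + 5*U/4)
p(z) = 111/(4*z) (p(z) = (9 + (5/4)*15)/z = (9 + 75/4)/z = 111/(4*z))
1/(p(-94/(-55) + 141/(-137)) - 40913) = 1/(111/(4*(-94/(-55) + 141/(-137))) - 40913) = 1/(111/(4*(-94*(-1/55) + 141*(-1/137))) - 40913) = 1/(111/(4*(94/55 - 141/137)) - 40913) = 1/(111/(4*(5123/7535)) - 40913) = 1/((111/4)*(7535/5123) - 40913) = 1/(836385/20492 - 40913) = 1/(-837552811/20492) = -20492/837552811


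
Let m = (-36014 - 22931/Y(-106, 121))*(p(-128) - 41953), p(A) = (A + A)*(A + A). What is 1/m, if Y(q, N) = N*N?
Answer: -14641/12435407991615 ≈ -1.1774e-9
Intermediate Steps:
Y(q, N) = N²
p(A) = 4*A² (p(A) = (2*A)*(2*A) = 4*A²)
m = -12435407991615/14641 (m = (-36014 - 22931/(121²))*(4*(-128)² - 41953) = (-36014 - 22931/14641)*(4*16384 - 41953) = (-36014 - 22931*1/14641)*(65536 - 41953) = (-36014 - 22931/14641)*23583 = -527303905/14641*23583 = -12435407991615/14641 ≈ -8.4935e+8)
1/m = 1/(-12435407991615/14641) = -14641/12435407991615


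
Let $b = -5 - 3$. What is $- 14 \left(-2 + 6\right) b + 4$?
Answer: $452$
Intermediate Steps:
$b = -8$
$- 14 \left(-2 + 6\right) b + 4 = - 14 \left(-2 + 6\right) \left(-8\right) + 4 = - 14 \cdot 4 \left(-8\right) + 4 = \left(-14\right) \left(-32\right) + 4 = 448 + 4 = 452$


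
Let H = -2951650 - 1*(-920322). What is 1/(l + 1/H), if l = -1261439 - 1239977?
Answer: -2031328/5081196360449 ≈ -3.9977e-7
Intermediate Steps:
H = -2031328 (H = -2951650 + 920322 = -2031328)
l = -2501416
1/(l + 1/H) = 1/(-2501416 + 1/(-2031328)) = 1/(-2501416 - 1/2031328) = 1/(-5081196360449/2031328) = -2031328/5081196360449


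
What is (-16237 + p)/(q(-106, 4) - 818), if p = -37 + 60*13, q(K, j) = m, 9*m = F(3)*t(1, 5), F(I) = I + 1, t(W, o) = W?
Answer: 69723/3679 ≈ 18.952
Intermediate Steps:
F(I) = 1 + I
m = 4/9 (m = ((1 + 3)*1)/9 = (4*1)/9 = (1/9)*4 = 4/9 ≈ 0.44444)
q(K, j) = 4/9
p = 743 (p = -37 + 780 = 743)
(-16237 + p)/(q(-106, 4) - 818) = (-16237 + 743)/(4/9 - 818) = -15494/(-7358/9) = -15494*(-9/7358) = 69723/3679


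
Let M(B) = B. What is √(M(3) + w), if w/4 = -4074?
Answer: I*√16293 ≈ 127.64*I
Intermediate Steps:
w = -16296 (w = 4*(-4074) = -16296)
√(M(3) + w) = √(3 - 16296) = √(-16293) = I*√16293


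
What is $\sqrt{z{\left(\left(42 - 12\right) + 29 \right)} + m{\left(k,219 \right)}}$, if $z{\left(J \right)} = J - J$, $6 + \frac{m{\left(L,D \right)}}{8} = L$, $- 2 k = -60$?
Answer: $8 \sqrt{3} \approx 13.856$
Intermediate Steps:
$k = 30$ ($k = \left(- \frac{1}{2}\right) \left(-60\right) = 30$)
$m{\left(L,D \right)} = -48 + 8 L$
$z{\left(J \right)} = 0$
$\sqrt{z{\left(\left(42 - 12\right) + 29 \right)} + m{\left(k,219 \right)}} = \sqrt{0 + \left(-48 + 8 \cdot 30\right)} = \sqrt{0 + \left(-48 + 240\right)} = \sqrt{0 + 192} = \sqrt{192} = 8 \sqrt{3}$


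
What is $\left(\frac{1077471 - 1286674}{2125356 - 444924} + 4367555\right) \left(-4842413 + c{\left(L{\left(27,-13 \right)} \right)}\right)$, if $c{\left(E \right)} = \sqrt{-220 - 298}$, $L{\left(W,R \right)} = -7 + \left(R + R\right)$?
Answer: $- \frac{35540304158321486041}{1680432} + \frac{7339378974557 i \sqrt{518}}{1680432} \approx -2.1149 \cdot 10^{13} + 9.9404 \cdot 10^{7} i$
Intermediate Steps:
$L{\left(W,R \right)} = -7 + 2 R$
$c{\left(E \right)} = i \sqrt{518}$ ($c{\left(E \right)} = \sqrt{-518} = i \sqrt{518}$)
$\left(\frac{1077471 - 1286674}{2125356 - 444924} + 4367555\right) \left(-4842413 + c{\left(L{\left(27,-13 \right)} \right)}\right) = \left(\frac{1077471 - 1286674}{2125356 - 444924} + 4367555\right) \left(-4842413 + i \sqrt{518}\right) = \left(- \frac{209203}{1680432} + 4367555\right) \left(-4842413 + i \sqrt{518}\right) = \frac{7339378974557 \left(-4842413 + i \sqrt{518}\right)}{1680432} = - \frac{35540304158321486041}{1680432} + \frac{7339378974557 i \sqrt{518}}{1680432}$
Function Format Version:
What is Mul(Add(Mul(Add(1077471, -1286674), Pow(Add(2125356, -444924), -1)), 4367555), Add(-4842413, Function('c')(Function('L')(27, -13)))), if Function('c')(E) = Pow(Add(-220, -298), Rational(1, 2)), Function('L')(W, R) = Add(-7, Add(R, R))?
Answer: Add(Rational(-35540304158321486041, 1680432), Mul(Rational(7339378974557, 1680432), I, Pow(518, Rational(1, 2)))) ≈ Add(-2.1149e+13, Mul(9.9404e+7, I))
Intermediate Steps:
Function('L')(W, R) = Add(-7, Mul(2, R))
Function('c')(E) = Mul(I, Pow(518, Rational(1, 2))) (Function('c')(E) = Pow(-518, Rational(1, 2)) = Mul(I, Pow(518, Rational(1, 2))))
Mul(Add(Mul(Add(1077471, -1286674), Pow(Add(2125356, -444924), -1)), 4367555), Add(-4842413, Function('c')(Function('L')(27, -13)))) = Mul(Add(Mul(Add(1077471, -1286674), Pow(Add(2125356, -444924), -1)), 4367555), Add(-4842413, Mul(I, Pow(518, Rational(1, 2))))) = Mul(Add(Mul(-209203, Pow(1680432, -1)), 4367555), Add(-4842413, Mul(I, Pow(518, Rational(1, 2))))) = Mul(Add(Mul(-209203, Rational(1, 1680432)), 4367555), Add(-4842413, Mul(I, Pow(518, Rational(1, 2))))) = Mul(Add(Rational(-209203, 1680432), 4367555), Add(-4842413, Mul(I, Pow(518, Rational(1, 2))))) = Mul(Rational(7339378974557, 1680432), Add(-4842413, Mul(I, Pow(518, Rational(1, 2))))) = Add(Rational(-35540304158321486041, 1680432), Mul(Rational(7339378974557, 1680432), I, Pow(518, Rational(1, 2))))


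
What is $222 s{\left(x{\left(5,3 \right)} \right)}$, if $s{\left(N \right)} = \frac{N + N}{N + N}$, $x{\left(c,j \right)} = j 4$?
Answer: $222$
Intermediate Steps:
$x{\left(c,j \right)} = 4 j$
$s{\left(N \right)} = 1$ ($s{\left(N \right)} = \frac{2 N}{2 N} = 2 N \frac{1}{2 N} = 1$)
$222 s{\left(x{\left(5,3 \right)} \right)} = 222 \cdot 1 = 222$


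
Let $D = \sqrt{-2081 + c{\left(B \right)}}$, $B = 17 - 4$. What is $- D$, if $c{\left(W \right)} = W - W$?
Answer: $- i \sqrt{2081} \approx - 45.618 i$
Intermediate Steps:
$B = 13$
$c{\left(W \right)} = 0$
$D = i \sqrt{2081}$ ($D = \sqrt{-2081 + 0} = \sqrt{-2081} = i \sqrt{2081} \approx 45.618 i$)
$- D = - i \sqrt{2081}$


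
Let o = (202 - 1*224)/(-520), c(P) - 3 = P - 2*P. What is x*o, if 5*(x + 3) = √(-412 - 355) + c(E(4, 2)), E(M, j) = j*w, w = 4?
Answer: -11/65 + 11*I*√767/1300 ≈ -0.16923 + 0.23434*I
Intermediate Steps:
E(M, j) = 4*j (E(M, j) = j*4 = 4*j)
c(P) = 3 - P (c(P) = 3 + (P - 2*P) = 3 - P)
o = 11/260 (o = (202 - 224)*(-1/520) = -22*(-1/520) = 11/260 ≈ 0.042308)
x = -4 + I*√767/5 (x = -3 + (√(-412 - 355) + (3 - 4*2))/5 = -3 + (√(-767) + (3 - 1*8))/5 = -3 + (I*√767 + (3 - 8))/5 = -3 + (I*√767 - 5)/5 = -3 + (-5 + I*√767)/5 = -3 + (-1 + I*√767/5) = -4 + I*√767/5 ≈ -4.0 + 5.539*I)
x*o = (-4 + I*√767/5)*(11/260) = -11/65 + 11*I*√767/1300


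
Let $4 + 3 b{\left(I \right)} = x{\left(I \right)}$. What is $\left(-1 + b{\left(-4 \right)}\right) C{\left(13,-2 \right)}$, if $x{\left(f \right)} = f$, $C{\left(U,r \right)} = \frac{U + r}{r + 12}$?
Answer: $- \frac{121}{30} \approx -4.0333$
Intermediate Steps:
$C{\left(U,r \right)} = \frac{U + r}{12 + r}$
$b{\left(I \right)} = - \frac{4}{3} + \frac{I}{3}$
$\left(-1 + b{\left(-4 \right)}\right) C{\left(13,-2 \right)} = \left(-1 + \left(- \frac{4}{3} + \frac{1}{3} \left(-4\right)\right)\right) \frac{13 - 2}{12 - 2} = \left(-1 - \frac{8}{3}\right) \frac{1}{10} \cdot 11 = \left(- \frac{11}{3}\right) \frac{11}{10} = - \frac{121}{30}$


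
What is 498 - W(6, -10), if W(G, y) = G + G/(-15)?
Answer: 2462/5 ≈ 492.40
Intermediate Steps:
W(G, y) = 14*G/15 (W(G, y) = G + G*(-1/15) = G - G/15 = 14*G/15)
498 - W(6, -10) = 498 - 14*6/15 = 498 - 1*28/5 = 498 - 28/5 = 2462/5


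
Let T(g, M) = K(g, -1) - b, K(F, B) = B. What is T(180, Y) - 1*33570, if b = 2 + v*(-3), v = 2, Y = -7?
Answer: -33567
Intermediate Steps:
b = -4 (b = 2 + 2*(-3) = 2 - 6 = -4)
T(g, M) = 3 (T(g, M) = -1 - 1*(-4) = -1 + 4 = 3)
T(180, Y) - 1*33570 = 3 - 1*33570 = 3 - 33570 = -33567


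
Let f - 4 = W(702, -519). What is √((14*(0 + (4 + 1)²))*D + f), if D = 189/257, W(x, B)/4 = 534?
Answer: √158345410/257 ≈ 48.963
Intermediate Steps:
W(x, B) = 2136 (W(x, B) = 4*534 = 2136)
f = 2140 (f = 4 + 2136 = 2140)
D = 189/257 (D = 189*(1/257) = 189/257 ≈ 0.73541)
√((14*(0 + (4 + 1)²))*D + f) = √((14*(0 + (4 + 1)²))*(189/257) + 2140) = √((14*(0 + 5²))*(189/257) + 2140) = √((14*(0 + 25))*(189/257) + 2140) = √((14*25)*(189/257) + 2140) = √(350*(189/257) + 2140) = √(66150/257 + 2140) = √(616130/257) = √158345410/257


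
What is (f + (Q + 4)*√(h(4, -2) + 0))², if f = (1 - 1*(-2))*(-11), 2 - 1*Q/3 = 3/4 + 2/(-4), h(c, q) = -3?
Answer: 13317/16 - 1221*I*√3/2 ≈ 832.31 - 1057.4*I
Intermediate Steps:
Q = 21/4 (Q = 6 - 3*(3/4 + 2/(-4)) = 6 - 3*(3*(¼) + 2*(-¼)) = 6 - 3*(¾ - ½) = 6 - 3*¼ = 6 - ¾ = 21/4 ≈ 5.2500)
f = -33 (f = (1 + 2)*(-11) = 3*(-11) = -33)
(f + (Q + 4)*√(h(4, -2) + 0))² = (-33 + (21/4 + 4)*√(-3 + 0))² = (-33 + 37*√(-3)/4)² = (-33 + 37*(I*√3)/4)² = (-33 + 37*I*√3/4)²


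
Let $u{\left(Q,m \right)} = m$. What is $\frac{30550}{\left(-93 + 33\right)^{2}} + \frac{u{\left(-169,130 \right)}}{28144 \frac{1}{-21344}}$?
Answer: $- \frac{11411491}{126648} \approx -90.104$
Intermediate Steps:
$\frac{30550}{\left(-93 + 33\right)^{2}} + \frac{u{\left(-169,130 \right)}}{28144 \frac{1}{-21344}} = \frac{30550}{\left(-93 + 33\right)^{2}} + \frac{130}{28144 \frac{1}{-21344}} = \frac{30550}{\left(-60\right)^{2}} + \frac{130}{28144 \left(- \frac{1}{21344}\right)} = \frac{30550}{3600} + \frac{130}{- \frac{1759}{1334}} = 30550 \cdot \frac{1}{3600} + 130 \left(- \frac{1334}{1759}\right) = \frac{611}{72} - \frac{173420}{1759} = - \frac{11411491}{126648}$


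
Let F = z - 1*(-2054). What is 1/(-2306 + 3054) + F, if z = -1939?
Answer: 86021/748 ≈ 115.00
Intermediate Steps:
F = 115 (F = -1939 - 1*(-2054) = -1939 + 2054 = 115)
1/(-2306 + 3054) + F = 1/(-2306 + 3054) + 115 = 1/748 + 115 = 86021/748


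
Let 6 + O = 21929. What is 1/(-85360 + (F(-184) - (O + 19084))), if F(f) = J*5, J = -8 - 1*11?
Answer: -1/126462 ≈ -7.9075e-6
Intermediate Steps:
O = 21923 (O = -6 + 21929 = 21923)
J = -19 (J = -8 - 11 = -19)
F(f) = -95 (F(f) = -19*5 = -95)
1/(-85360 + (F(-184) - (O + 19084))) = 1/(-85360 + (-95 - (21923 + 19084))) = 1/(-85360 + (-95 - 1*41007)) = 1/(-85360 + (-95 - 41007)) = 1/(-85360 - 41102) = 1/(-126462) = -1/126462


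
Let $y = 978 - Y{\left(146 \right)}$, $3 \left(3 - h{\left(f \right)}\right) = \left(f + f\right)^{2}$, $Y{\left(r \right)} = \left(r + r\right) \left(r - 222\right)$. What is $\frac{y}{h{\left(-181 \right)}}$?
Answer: $- \frac{13902}{26207} \approx -0.53047$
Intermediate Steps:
$Y{\left(r \right)} = 2 r \left(-222 + r\right)$
$h{\left(f \right)} = 3 - \frac{4 f^{2}}{3}$ ($h{\left(f \right)} = 3 - \frac{\left(f + f\right)^{2}}{3} = 3 - \frac{\left(2 f\right)^{2}}{3} = 3 - \frac{4 f^{2}}{3}$)
$y = 23170$ ($y = 978 - 2 \cdot 146 \left(-222 + 146\right) = 978 - 2 \cdot 146 \left(-76\right) = 978 - -22192 = 978 + 22192 = 23170$)
$\frac{y}{h{\left(-181 \right)}} = \frac{23170}{3 - \frac{4 \left(-181\right)^{2}}{3}} = \frac{23170}{3 - \frac{131044}{3}} = \frac{23170}{- \frac{131035}{3}} = 23170 \left(- \frac{3}{131035}\right) = - \frac{13902}{26207}$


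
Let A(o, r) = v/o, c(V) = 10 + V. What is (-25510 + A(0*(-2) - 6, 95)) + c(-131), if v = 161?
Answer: -153947/6 ≈ -25658.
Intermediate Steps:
A(o, r) = 161/o
(-25510 + A(0*(-2) - 6, 95)) + c(-131) = (-25510 + 161/(0*(-2) - 6)) + (10 - 131) = (-25510 + 161/(0 - 6)) - 121 = (-25510 + 161/(-6)) - 121 = (-25510 + 161*(-⅙)) - 121 = (-25510 - 161/6) - 121 = -153221/6 - 121 = -153947/6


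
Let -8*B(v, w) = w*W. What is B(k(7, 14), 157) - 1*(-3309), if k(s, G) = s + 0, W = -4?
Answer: 6775/2 ≈ 3387.5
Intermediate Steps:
k(s, G) = s
B(v, w) = w/2 (B(v, w) = -w*(-4)/8 = -(-1)*w/2 = w/2)
B(k(7, 14), 157) - 1*(-3309) = (½)*157 - 1*(-3309) = 157/2 + 3309 = 6775/2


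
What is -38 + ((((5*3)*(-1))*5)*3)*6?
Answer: -1388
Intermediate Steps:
-38 + ((((5*3)*(-1))*5)*3)*6 = -38 + (((15*(-1))*5)*3)*6 = -38 + (-15*5*3)*6 = -38 - 75*3*6 = -38 - 225*6 = -38 - 1350 = -1388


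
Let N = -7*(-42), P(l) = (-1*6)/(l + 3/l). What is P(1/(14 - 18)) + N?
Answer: 14430/49 ≈ 294.49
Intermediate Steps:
P(l) = -6/(l + 3/l)
N = 294
P(1/(14 - 18)) + N = -6/((14 - 18)*(3 + (1/(14 - 18))²)) + 294 = -6/(-4*(3 + (1/(-4))²)) + 294 = -6*(-¼)/(3 + (-¼)²) + 294 = -6*(-¼)/(3 + 1/16) + 294 = -6*(-¼)/49/16 + 294 = -6*(-¼)*16/49 + 294 = 24/49 + 294 = 14430/49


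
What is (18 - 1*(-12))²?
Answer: 900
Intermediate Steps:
(18 - 1*(-12))² = (18 + 12)² = 30² = 900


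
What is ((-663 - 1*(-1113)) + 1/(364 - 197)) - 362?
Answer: 14697/167 ≈ 88.006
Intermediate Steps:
((-663 - 1*(-1113)) + 1/(364 - 197)) - 362 = ((-663 + 1113) + 1/167) - 362 = (450 + 1/167) - 362 = 75151/167 - 362 = 14697/167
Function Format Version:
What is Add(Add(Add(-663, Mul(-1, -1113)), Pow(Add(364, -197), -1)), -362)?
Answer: Rational(14697, 167) ≈ 88.006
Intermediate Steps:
Add(Add(Add(-663, Mul(-1, -1113)), Pow(Add(364, -197), -1)), -362) = Add(Add(Add(-663, 1113), Pow(167, -1)), -362) = Add(Add(450, Rational(1, 167)), -362) = Add(Rational(75151, 167), -362) = Rational(14697, 167)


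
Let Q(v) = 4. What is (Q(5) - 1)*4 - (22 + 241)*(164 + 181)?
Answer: -90723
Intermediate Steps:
(Q(5) - 1)*4 - (22 + 241)*(164 + 181) = (4 - 1)*4 - (22 + 241)*(164 + 181) = 3*4 - 263*345 = 12 - 1*90735 = 12 - 90735 = -90723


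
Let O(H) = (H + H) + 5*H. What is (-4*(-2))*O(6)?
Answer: 336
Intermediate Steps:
O(H) = 7*H (O(H) = 2*H + 5*H = 7*H)
(-4*(-2))*O(6) = (-4*(-2))*(7*6) = 8*42 = 336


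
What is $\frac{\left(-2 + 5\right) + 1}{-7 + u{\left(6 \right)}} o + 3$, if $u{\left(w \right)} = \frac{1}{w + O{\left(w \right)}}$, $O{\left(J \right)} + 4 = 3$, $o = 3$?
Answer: $\frac{21}{17} \approx 1.2353$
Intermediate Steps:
$O{\left(J \right)} = -1$ ($O{\left(J \right)} = -4 + 3 = -1$)
$u{\left(w \right)} = \frac{1}{-1 + w}$ ($u{\left(w \right)} = \frac{1}{w - 1} = \frac{1}{-1 + w}$)
$\frac{\left(-2 + 5\right) + 1}{-7 + u{\left(6 \right)}} o + 3 = \frac{\left(-2 + 5\right) + 1}{-7 + \frac{1}{-1 + 6}} \cdot 3 + 3 = \frac{3 + 1}{-7 + \frac{1}{5}} \cdot 3 + 3 = \frac{4}{-7 + \frac{1}{5}} \cdot 3 + 3 = \frac{4}{- \frac{34}{5}} \cdot 3 + 3 = 4 \left(- \frac{5}{34}\right) 3 + 3 = \left(- \frac{10}{17}\right) 3 + 3 = - \frac{30}{17} + 3 = \frac{21}{17}$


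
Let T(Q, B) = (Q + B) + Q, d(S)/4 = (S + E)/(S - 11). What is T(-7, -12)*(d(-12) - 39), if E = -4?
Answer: 21658/23 ≈ 941.65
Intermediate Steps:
d(S) = 4*(-4 + S)/(-11 + S) (d(S) = 4*((S - 4)/(S - 11)) = 4*((-4 + S)/(-11 + S)) = 4*(-4 + S)/(-11 + S))
T(Q, B) = B + 2*Q (T(Q, B) = (B + Q) + Q = B + 2*Q)
T(-7, -12)*(d(-12) - 39) = (-12 + 2*(-7))*(4*(-4 - 12)/(-11 - 12) - 39) = (-12 - 14)*(4*(-16)/(-23) - 39) = -26*(4*(-1/23)*(-16) - 39) = -26*(64/23 - 39) = -26*(-833/23) = 21658/23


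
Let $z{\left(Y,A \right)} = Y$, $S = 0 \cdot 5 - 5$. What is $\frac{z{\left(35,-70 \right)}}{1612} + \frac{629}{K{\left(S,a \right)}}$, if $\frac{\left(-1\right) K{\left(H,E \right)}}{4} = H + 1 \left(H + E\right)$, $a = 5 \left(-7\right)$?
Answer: $\frac{127531}{36270} \approx 3.5162$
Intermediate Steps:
$S = -5$ ($S = 0 - 5 = -5$)
$a = -35$
$K{\left(H,E \right)} = - 8 H - 4 E$ ($K{\left(H,E \right)} = - 4 \left(H + 1 \left(H + E\right)\right) = - 4 \left(H + 1 \left(E + H\right)\right) = - 4 \left(H + \left(E + H\right)\right) = - 4 \left(E + 2 H\right) = - 8 H - 4 E$)
$\frac{z{\left(35,-70 \right)}}{1612} + \frac{629}{K{\left(S,a \right)}} = \frac{35}{1612} + \frac{629}{\left(-8\right) \left(-5\right) - -140} = 35 \cdot \frac{1}{1612} + \frac{629}{40 + 140} = \frac{35}{1612} + \frac{629}{180} = \frac{127531}{36270}$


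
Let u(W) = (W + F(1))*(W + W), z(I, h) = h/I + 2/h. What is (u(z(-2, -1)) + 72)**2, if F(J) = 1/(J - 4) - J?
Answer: 25921/4 ≈ 6480.3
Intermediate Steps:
z(I, h) = 2/h + h/I
F(J) = 1/(-4 + J) - J
u(W) = 2*W*(-4/3 + W) (u(W) = (W + (1 - 1*1**2 + 4*1)/(-4 + 1))*(W + W) = (W + (1 - 1*1 + 4)/(-3))*(2*W) = (W - (1 - 1 + 4)/3)*(2*W) = (W - 1/3*4)*(2*W) = (W - 4/3)*(2*W) = (-4/3 + W)*(2*W) = 2*W*(-4/3 + W))
(u(z(-2, -1)) + 72)**2 = (2*(2/(-1) - 1/(-2))*(-4 + 3*(2/(-1) - 1/(-2)))/3 + 72)**2 = (2*(2*(-1) - 1*(-1/2))*(-4 + 3*(2*(-1) - 1*(-1/2)))/3 + 72)**2 = (2*(-2 + 1/2)*(-4 + 3*(-2 + 1/2))/3 + 72)**2 = ((2/3)*(-3/2)*(-4 + 3*(-3/2)) + 72)**2 = ((2/3)*(-3/2)*(-4 - 9/2) + 72)**2 = ((2/3)*(-3/2)*(-17/2) + 72)**2 = (17/2 + 72)**2 = (161/2)**2 = 25921/4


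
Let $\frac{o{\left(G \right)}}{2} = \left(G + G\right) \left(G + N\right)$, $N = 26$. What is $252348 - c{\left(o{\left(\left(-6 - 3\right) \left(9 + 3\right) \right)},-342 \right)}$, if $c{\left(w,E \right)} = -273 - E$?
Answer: $252279$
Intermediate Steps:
$o{\left(G \right)} = 4 G \left(26 + G\right)$ ($o{\left(G \right)} = 2 \left(G + G\right) \left(G + 26\right) = 2 \cdot 2 G \left(26 + G\right) = 4 G \left(26 + G\right)$)
$252348 - c{\left(o{\left(\left(-6 - 3\right) \left(9 + 3\right) \right)},-342 \right)} = 252348 - \left(-273 - -342\right) = 252348 - \left(-273 + 342\right) = 252348 - 69 = 252279$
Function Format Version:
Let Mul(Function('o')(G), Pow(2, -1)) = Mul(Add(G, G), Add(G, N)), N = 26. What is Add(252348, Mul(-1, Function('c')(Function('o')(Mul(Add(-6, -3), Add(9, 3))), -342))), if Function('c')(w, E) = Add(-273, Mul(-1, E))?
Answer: 252279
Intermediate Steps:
Function('o')(G) = Mul(4, G, Add(26, G)) (Function('o')(G) = Mul(2, Mul(Add(G, G), Add(G, 26))) = Mul(2, Mul(Mul(2, G), Add(26, G))) = Mul(2, Mul(2, G, Add(26, G))) = Mul(4, G, Add(26, G)))
Add(252348, Mul(-1, Function('c')(Function('o')(Mul(Add(-6, -3), Add(9, 3))), -342))) = Add(252348, Mul(-1, Add(-273, Mul(-1, -342)))) = Add(252348, Mul(-1, Add(-273, 342))) = Add(252348, Mul(-1, 69)) = Add(252348, -69) = 252279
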